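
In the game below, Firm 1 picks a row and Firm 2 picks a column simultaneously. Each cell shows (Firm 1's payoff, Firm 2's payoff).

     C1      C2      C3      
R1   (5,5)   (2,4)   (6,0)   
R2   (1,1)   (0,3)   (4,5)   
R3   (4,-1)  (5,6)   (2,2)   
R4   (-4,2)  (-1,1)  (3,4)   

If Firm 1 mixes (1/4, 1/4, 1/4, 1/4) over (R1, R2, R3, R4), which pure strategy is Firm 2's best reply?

Firm 2's best reply maximizes expected payoff against the mix.
C1: (1/4)·5 + (1/4)·1 + (1/4)·(-1) + (1/4)·2 = 7/4
C2: (1/4)·4 + (1/4)·3 + (1/4)·6 + (1/4)·1 = 7/2
C3: (1/4)·0 + (1/4)·5 + (1/4)·2 + (1/4)·4 = 11/4
Highest expected payoff is 7/2, from C2.

C2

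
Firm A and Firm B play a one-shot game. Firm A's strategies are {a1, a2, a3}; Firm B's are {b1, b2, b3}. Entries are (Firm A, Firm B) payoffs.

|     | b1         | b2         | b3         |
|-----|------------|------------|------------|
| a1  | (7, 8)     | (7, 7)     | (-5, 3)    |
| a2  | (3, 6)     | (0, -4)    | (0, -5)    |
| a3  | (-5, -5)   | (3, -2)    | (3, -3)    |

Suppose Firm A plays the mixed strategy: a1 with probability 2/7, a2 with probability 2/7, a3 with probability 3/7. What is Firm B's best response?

b1

Firm B's best reply maximizes expected payoff against the mix.
b1: (2/7)·8 + (2/7)·6 + (3/7)·(-5) = 13/7
b2: (2/7)·7 + (2/7)·(-4) + (3/7)·(-2) = 0
b3: (2/7)·3 + (2/7)·(-5) + (3/7)·(-3) = -13/7
Highest expected payoff is 13/7, from b1.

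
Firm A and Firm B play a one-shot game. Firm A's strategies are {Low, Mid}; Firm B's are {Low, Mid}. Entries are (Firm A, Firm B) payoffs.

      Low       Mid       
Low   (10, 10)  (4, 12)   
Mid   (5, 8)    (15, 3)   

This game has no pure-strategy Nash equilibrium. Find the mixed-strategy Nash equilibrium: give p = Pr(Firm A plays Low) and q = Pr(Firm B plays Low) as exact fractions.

p = 5/7, q = 11/16

In a mixed NE each player is indifferent between their pure strategies, so the opponent's mix sets the indifference.
Firm B indifferent between Low and Mid: p·10 + (1−p)·8 = p·12 + (1−p)·3 ⟹ 8 + 2p = 3 + 9p ⟹ p = 5/7.
Firm A indifferent between Low and Mid: q·10 + (1−q)·4 = q·5 + (1−q)·15 ⟹ 4 + 6q = 15 + (-10)q ⟹ q = 11/16.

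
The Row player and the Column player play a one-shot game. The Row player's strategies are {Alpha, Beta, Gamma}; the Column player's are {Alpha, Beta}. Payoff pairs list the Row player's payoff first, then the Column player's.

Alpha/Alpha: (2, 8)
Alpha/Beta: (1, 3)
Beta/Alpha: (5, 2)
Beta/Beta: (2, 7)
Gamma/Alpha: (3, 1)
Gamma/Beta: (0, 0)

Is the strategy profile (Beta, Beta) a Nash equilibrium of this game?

Holding the Column player at Beta: the Row player gets 2 from Beta, versus 1 from Alpha, 0 from Gamma. No profitable deviation for the Row player.
Holding the Row player at Beta: the Column player gets 7 from Beta, versus 2 from Alpha. No profitable deviation for the Column player either.

Yes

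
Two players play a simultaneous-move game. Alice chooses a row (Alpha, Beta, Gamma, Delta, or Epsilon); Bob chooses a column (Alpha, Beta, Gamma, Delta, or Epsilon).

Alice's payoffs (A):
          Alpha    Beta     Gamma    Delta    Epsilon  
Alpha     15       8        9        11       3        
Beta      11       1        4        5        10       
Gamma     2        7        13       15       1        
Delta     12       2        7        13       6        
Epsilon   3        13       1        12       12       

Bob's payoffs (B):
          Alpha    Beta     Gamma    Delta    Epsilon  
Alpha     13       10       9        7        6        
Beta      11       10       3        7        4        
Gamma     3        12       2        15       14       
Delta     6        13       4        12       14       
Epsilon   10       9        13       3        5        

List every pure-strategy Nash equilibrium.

(Alpha, Alpha) and (Gamma, Delta)

A profile is a Nash equilibrium when each player is best-responding to the other.
Alice's best responses — vs Alpha: Alpha (payoff 15); vs Beta: Epsilon (payoff 13); vs Gamma: Gamma (payoff 13); vs Delta: Gamma (payoff 15); vs Epsilon: Epsilon (payoff 12).
Bob's best responses — vs Alpha: Alpha (payoff 13); vs Beta: Alpha (payoff 11); vs Gamma: Delta (payoff 15); vs Delta: Epsilon (payoff 14); vs Epsilon: Gamma (payoff 13).
Mutual best responses occur at (Alpha, Alpha) and (Gamma, Delta); at each, neither player gains by switching.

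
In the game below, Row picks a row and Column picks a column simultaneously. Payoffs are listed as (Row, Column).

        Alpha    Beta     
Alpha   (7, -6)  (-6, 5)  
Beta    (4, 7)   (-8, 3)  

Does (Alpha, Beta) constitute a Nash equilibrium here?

Holding Column at Beta: Row gets -6 from Alpha, versus -8 from Beta. No profitable deviation for Row.
Holding Row at Alpha: Column gets 5 from Beta, versus -6 from Alpha. No profitable deviation for Column either.

Yes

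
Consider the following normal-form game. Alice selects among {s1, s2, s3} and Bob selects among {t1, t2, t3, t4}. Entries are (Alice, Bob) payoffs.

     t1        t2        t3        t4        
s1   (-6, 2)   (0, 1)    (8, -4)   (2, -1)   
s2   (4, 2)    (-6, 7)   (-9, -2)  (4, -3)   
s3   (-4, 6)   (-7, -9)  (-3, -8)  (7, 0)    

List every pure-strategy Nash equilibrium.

A profile is a Nash equilibrium when each player is best-responding to the other.
Alice's best responses — vs t1: s2 (payoff 4); vs t2: s1 (payoff 0); vs t3: s1 (payoff 8); vs t4: s3 (payoff 7).
Bob's best responses — vs s1: t1 (payoff 2); vs s2: t2 (payoff 7); vs s3: t1 (payoff 6).
No cell has both players best-responding. For instance, Alice's best reply to t1 is s2, but against s2 Bob prefers t2 over t1.

None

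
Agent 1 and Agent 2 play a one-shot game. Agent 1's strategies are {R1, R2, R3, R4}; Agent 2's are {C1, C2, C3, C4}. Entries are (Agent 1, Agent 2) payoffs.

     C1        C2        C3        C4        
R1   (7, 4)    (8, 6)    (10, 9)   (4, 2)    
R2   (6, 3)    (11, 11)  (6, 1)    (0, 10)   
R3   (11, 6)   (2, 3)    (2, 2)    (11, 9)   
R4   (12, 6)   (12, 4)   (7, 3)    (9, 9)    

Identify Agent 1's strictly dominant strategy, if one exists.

Check whether one of Agent 1's strategies beats all alternatives regardless of what the opponent does.
R1 is not dominant: against C1, R3 gives 11 > 7.
R2 is not dominant: against C1, R1 gives 7 > 6.
R3 is not dominant: against C1, R4 gives 12 > 11.
R4 is not dominant: against C3, R1 gives 10 > 7.
No single strategy is best against every opponent action.

None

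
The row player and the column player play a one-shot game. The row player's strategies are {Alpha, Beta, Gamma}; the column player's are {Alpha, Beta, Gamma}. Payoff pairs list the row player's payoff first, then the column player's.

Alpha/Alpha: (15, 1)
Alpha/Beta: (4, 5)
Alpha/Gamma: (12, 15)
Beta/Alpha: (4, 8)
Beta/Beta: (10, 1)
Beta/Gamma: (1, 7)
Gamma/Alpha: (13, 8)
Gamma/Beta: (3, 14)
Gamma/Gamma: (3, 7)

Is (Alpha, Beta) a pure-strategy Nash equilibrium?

Holding the column player at Beta: the row player gets 4 from Alpha but could get 10 by switching to Beta. The row player has a profitable deviation.

No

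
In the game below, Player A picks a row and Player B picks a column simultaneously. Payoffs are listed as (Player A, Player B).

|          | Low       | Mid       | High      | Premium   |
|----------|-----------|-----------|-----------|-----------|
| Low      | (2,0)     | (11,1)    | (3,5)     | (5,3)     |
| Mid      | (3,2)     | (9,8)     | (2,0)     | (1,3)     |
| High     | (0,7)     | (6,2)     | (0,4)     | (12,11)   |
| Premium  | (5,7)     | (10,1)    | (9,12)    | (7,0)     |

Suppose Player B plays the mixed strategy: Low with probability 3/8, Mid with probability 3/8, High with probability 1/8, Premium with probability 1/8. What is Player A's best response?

Premium

Player A's best reply maximizes expected payoff against the mix.
Low: (3/8)·2 + (3/8)·11 + (1/8)·3 + (1/8)·5 = 47/8
Mid: (3/8)·3 + (3/8)·9 + (1/8)·2 + (1/8)·1 = 39/8
High: (3/8)·0 + (3/8)·6 + (1/8)·0 + (1/8)·12 = 15/4
Premium: (3/8)·5 + (3/8)·10 + (1/8)·9 + (1/8)·7 = 61/8
Highest expected payoff is 61/8, from Premium.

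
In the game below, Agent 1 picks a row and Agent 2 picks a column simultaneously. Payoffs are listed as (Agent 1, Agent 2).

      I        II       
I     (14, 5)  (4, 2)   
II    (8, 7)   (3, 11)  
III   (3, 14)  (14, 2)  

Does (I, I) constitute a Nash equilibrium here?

Yes

Holding Agent 2 at I: Agent 1 gets 14 from I, versus 8 from II, 3 from III. No profitable deviation for Agent 1.
Holding Agent 1 at I: Agent 2 gets 5 from I, versus 2 from II. No profitable deviation for Agent 2 either.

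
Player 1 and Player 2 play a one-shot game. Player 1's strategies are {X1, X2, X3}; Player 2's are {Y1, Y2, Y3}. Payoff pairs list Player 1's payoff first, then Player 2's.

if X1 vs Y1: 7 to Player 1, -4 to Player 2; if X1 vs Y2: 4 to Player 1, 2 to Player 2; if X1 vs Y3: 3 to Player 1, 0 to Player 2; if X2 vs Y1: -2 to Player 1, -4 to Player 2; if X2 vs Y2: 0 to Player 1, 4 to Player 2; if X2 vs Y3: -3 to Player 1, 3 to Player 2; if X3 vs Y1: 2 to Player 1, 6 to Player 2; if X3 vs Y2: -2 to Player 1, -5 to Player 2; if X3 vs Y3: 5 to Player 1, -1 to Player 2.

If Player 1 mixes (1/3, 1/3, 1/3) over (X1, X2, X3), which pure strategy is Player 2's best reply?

Compute Player 2's expected payoff from each pure strategy against the given mix.
Y1: (1/3)·(-4) + (1/3)·(-4) + (1/3)·6 = -2/3
Y2: (1/3)·2 + (1/3)·4 + (1/3)·(-5) = 1/3
Y3: (1/3)·0 + (1/3)·3 + (1/3)·(-1) = 2/3
Highest expected payoff is 2/3, from Y3.

Y3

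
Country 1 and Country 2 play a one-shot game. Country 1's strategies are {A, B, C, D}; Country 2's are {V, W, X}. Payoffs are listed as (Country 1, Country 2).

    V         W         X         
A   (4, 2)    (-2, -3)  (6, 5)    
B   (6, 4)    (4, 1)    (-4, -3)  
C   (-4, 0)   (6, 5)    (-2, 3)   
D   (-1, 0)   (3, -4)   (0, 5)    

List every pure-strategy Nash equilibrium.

A profile is a Nash equilibrium when each player is best-responding to the other.
Country 1's best responses — vs V: B (payoff 6); vs W: C (payoff 6); vs X: A (payoff 6).
Country 2's best responses — vs A: X (payoff 5); vs B: V (payoff 4); vs C: W (payoff 5); vs D: X (payoff 5).
Mutual best responses occur at (A, X), (B, V), and (C, W); at each, neither player gains by switching.

(A, X), (B, V), and (C, W)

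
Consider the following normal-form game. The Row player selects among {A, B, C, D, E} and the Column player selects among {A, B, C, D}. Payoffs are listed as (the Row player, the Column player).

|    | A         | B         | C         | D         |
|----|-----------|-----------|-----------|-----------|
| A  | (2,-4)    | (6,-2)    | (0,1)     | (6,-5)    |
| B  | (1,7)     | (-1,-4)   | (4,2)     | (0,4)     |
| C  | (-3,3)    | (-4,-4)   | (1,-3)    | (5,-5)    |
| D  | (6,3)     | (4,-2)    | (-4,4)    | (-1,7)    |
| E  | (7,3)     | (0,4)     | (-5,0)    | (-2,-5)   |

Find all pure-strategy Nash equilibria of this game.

Find each player's best response to every opponent strategy; NE are the intersections.
The Row player's best responses — vs A: E (payoff 7); vs B: A (payoff 6); vs C: B (payoff 4); vs D: A (payoff 6).
The Column player's best responses — vs A: C (payoff 1); vs B: A (payoff 7); vs C: A (payoff 3); vs D: D (payoff 7); vs E: B (payoff 4).
No cell has both players best-responding. For instance, the Row player's best reply to D is A, but against A the Column player prefers C over D.

No pure-strategy Nash equilibrium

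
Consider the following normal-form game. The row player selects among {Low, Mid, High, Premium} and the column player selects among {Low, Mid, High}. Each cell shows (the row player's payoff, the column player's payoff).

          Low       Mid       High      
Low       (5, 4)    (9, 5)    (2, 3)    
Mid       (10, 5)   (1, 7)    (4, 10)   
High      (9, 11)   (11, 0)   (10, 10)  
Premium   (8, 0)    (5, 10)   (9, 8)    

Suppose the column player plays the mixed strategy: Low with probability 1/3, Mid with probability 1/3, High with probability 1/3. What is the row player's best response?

The row player's best reply maximizes expected payoff against the mix.
Low: (1/3)·5 + (1/3)·9 + (1/3)·2 = 16/3
Mid: (1/3)·10 + (1/3)·1 + (1/3)·4 = 5
High: (1/3)·9 + (1/3)·11 + (1/3)·10 = 10
Premium: (1/3)·8 + (1/3)·5 + (1/3)·9 = 22/3
Highest expected payoff is 10, from High.

High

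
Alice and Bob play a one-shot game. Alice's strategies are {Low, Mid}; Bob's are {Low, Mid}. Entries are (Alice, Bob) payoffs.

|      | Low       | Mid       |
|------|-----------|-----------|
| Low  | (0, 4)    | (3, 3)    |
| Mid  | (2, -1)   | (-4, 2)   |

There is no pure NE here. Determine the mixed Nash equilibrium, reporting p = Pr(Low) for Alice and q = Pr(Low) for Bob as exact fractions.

p = 3/4, q = 7/9

In a mixed NE each player is indifferent between their pure strategies, so the opponent's mix sets the indifference.
Bob indifferent between Low and Mid: p·4 + (1−p)·(-1) = p·3 + (1−p)·2 ⟹ (-1) + 5p = 2 + 1p ⟹ p = 3/4.
Alice indifferent between Low and Mid: q·0 + (1−q)·3 = q·2 + (1−q)·(-4) ⟹ 3 + (-3)q = (-4) + 6q ⟹ q = 7/9.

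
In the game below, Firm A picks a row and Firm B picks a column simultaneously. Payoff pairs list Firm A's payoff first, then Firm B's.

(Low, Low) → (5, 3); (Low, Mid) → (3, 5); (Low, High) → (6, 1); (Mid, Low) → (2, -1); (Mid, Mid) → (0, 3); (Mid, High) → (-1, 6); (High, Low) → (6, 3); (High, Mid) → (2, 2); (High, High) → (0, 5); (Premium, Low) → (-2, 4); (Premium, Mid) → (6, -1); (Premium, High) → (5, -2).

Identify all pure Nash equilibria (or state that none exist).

None

Find each player's best response to every opponent strategy; NE are the intersections.
Firm A's best responses — vs Low: High (payoff 6); vs Mid: Premium (payoff 6); vs High: Low (payoff 6).
Firm B's best responses — vs Low: Mid (payoff 5); vs Mid: High (payoff 6); vs High: High (payoff 5); vs Premium: Low (payoff 4).
No cell has both players best-responding. For instance, Firm A's best reply to High is Low, but against Low Firm B prefers Mid over High.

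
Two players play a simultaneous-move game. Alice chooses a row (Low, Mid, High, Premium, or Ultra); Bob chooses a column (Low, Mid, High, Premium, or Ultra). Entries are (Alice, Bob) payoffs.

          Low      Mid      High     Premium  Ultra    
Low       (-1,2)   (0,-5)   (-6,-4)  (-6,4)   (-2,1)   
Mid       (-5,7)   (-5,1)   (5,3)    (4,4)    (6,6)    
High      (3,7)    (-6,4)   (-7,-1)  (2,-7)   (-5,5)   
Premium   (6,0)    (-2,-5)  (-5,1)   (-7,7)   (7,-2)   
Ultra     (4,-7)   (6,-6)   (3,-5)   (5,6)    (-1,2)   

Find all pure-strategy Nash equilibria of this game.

Check mutual best responses: a cell is a NE iff neither player can gain by unilaterally deviating.
Alice's best responses — vs Low: Premium (payoff 6); vs Mid: Ultra (payoff 6); vs High: Mid (payoff 5); vs Premium: Ultra (payoff 5); vs Ultra: Premium (payoff 7).
Bob's best responses — vs Low: Premium (payoff 4); vs Mid: Low (payoff 7); vs High: Low (payoff 7); vs Premium: Premium (payoff 7); vs Ultra: Premium (payoff 6).
The only mutual best response is (Ultra, Premium); neither player gains by switching there.

(Ultra, Premium)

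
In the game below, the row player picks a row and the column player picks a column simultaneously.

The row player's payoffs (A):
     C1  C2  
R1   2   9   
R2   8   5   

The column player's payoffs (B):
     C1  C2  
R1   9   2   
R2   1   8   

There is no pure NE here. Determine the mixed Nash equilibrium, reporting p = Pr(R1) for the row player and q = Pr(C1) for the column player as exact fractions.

In a mixed NE each player is indifferent between their pure strategies, so the opponent's mix sets the indifference.
The column player indifferent between C1 and C2: p·9 + (1−p)·1 = p·2 + (1−p)·8 ⟹ 1 + 8p = 8 + (-6)p ⟹ p = 1/2.
The row player indifferent between R1 and R2: q·2 + (1−q)·9 = q·8 + (1−q)·5 ⟹ 9 + (-7)q = 5 + 3q ⟹ q = 2/5.

p = 1/2, q = 2/5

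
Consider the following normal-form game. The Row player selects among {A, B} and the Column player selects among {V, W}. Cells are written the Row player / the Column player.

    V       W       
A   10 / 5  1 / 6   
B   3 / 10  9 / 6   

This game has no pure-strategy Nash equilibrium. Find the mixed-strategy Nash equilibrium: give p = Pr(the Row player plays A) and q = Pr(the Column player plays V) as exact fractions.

Each player's mixing probability is pinned down by making the *other* player indifferent.
The Column player indifferent between V and W: p·5 + (1−p)·10 = p·6 + (1−p)·6 ⟹ 10 + (-5)p = 6 + 0p ⟹ p = 4/5.
The Row player indifferent between A and B: q·10 + (1−q)·1 = q·3 + (1−q)·9 ⟹ 1 + 9q = 9 + (-6)q ⟹ q = 8/15.

p = 4/5, q = 8/15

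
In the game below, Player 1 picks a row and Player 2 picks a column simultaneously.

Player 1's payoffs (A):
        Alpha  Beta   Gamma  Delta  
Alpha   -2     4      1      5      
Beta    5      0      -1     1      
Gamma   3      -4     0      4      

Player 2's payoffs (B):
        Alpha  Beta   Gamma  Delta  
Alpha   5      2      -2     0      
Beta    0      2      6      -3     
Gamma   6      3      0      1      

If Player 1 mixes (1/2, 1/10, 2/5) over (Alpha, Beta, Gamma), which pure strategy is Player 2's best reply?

Player 2's best reply maximizes expected payoff against the mix.
Alpha: (1/2)·5 + (1/10)·0 + (2/5)·6 = 49/10
Beta: (1/2)·2 + (1/10)·2 + (2/5)·3 = 12/5
Gamma: (1/2)·(-2) + (1/10)·6 + (2/5)·0 = -2/5
Delta: (1/2)·0 + (1/10)·(-3) + (2/5)·1 = 1/10
Highest expected payoff is 49/10, from Alpha.

Alpha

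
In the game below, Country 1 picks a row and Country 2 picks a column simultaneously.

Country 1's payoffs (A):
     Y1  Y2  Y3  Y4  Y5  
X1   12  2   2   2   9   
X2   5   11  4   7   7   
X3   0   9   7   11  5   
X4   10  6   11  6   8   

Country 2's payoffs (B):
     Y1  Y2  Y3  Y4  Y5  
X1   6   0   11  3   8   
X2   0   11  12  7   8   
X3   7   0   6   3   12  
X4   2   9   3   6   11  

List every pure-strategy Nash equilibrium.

There is no pure-strategy Nash equilibrium

Check mutual best responses: a cell is a NE iff neither player can gain by unilaterally deviating.
Country 1's best responses — vs Y1: X1 (payoff 12); vs Y2: X2 (payoff 11); vs Y3: X4 (payoff 11); vs Y4: X3 (payoff 11); vs Y5: X1 (payoff 9).
Country 2's best responses — vs X1: Y3 (payoff 11); vs X2: Y3 (payoff 12); vs X3: Y5 (payoff 12); vs X4: Y5 (payoff 11).
No cell has both players best-responding. For instance, Country 1's best reply to Y3 is X4, but against X4 Country 2 prefers Y5 over Y3.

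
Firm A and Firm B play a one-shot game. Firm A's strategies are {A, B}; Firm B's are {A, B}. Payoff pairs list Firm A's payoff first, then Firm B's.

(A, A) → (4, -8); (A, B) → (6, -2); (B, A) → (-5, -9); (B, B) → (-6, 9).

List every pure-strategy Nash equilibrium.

Find each player's best response to every opponent strategy; NE are the intersections.
Firm A's best responses — vs A: A (payoff 4); vs B: A (payoff 6).
Firm B's best responses — vs A: B (payoff -2); vs B: B (payoff 9).
The only mutual best response is (A, B); neither player gains by switching there.

(A, B)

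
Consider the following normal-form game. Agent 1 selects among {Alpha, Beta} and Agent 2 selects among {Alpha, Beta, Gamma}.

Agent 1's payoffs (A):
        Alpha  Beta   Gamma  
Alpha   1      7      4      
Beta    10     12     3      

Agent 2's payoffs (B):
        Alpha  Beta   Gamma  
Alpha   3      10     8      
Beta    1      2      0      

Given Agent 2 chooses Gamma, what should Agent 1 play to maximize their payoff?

With Agent 2 fixed at Gamma, Agent 1's payoffs are: Alpha → 4, Beta → 3.
The maximum is 4, achieved by Alpha.

Alpha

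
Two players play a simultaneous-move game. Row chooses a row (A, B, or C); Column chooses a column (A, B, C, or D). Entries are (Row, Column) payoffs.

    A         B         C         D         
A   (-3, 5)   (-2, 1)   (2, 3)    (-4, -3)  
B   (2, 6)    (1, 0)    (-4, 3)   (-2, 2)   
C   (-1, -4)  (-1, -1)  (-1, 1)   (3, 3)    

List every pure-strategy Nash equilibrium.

Find each player's best response to every opponent strategy; NE are the intersections.
Row's best responses — vs A: B (payoff 2); vs B: B (payoff 1); vs C: A (payoff 2); vs D: C (payoff 3).
Column's best responses — vs A: A (payoff 5); vs B: A (payoff 6); vs C: D (payoff 3).
Mutual best responses occur at (B, A) and (C, D); at each, neither player gains by switching.

(B, A) and (C, D)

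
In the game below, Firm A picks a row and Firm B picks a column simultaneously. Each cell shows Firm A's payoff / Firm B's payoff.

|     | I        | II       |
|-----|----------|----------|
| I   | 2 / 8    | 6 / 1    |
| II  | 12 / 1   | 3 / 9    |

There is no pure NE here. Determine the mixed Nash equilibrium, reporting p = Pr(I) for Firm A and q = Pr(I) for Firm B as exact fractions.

p = 8/15, q = 3/13

In a mixed NE each player is indifferent between their pure strategies, so the opponent's mix sets the indifference.
Firm B indifferent between I and II: p·8 + (1−p)·1 = p·1 + (1−p)·9 ⟹ 1 + 7p = 9 + (-8)p ⟹ p = 8/15.
Firm A indifferent between I and II: q·2 + (1−q)·6 = q·12 + (1−q)·3 ⟹ 6 + (-4)q = 3 + 9q ⟹ q = 3/13.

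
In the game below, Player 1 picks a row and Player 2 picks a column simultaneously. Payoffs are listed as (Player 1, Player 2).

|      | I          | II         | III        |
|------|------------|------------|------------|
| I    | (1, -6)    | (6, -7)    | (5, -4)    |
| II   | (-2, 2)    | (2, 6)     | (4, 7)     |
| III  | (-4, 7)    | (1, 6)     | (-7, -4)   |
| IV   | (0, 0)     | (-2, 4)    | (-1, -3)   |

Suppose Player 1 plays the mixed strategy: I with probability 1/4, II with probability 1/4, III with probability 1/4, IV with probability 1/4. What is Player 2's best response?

II

Compute Player 2's expected payoff from each pure strategy against the given mix.
I: (1/4)·(-6) + (1/4)·2 + (1/4)·7 + (1/4)·0 = 3/4
II: (1/4)·(-7) + (1/4)·6 + (1/4)·6 + (1/4)·4 = 9/4
III: (1/4)·(-4) + (1/4)·7 + (1/4)·(-4) + (1/4)·(-3) = -1
Highest expected payoff is 9/4, from II.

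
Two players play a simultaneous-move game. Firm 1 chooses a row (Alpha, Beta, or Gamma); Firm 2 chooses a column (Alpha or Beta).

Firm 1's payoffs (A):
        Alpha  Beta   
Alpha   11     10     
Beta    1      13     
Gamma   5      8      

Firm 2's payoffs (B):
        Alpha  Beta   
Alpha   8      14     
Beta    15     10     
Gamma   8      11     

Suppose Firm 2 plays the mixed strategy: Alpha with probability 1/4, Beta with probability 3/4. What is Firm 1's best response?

Alpha

Compute Firm 1's expected payoff from each pure strategy against the given mix.
Alpha: (1/4)·11 + (3/4)·10 = 41/4
Beta: (1/4)·1 + (3/4)·13 = 10
Gamma: (1/4)·5 + (3/4)·8 = 29/4
Highest expected payoff is 41/4, from Alpha.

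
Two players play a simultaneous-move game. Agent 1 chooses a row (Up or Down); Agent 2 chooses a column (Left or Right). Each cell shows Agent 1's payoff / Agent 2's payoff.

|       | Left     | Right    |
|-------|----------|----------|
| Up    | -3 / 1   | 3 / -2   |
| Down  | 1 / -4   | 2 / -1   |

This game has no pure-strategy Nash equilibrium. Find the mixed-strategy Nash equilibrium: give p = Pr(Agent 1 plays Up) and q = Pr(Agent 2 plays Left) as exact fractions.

p = 1/2, q = 1/5

Each player's mixing probability is pinned down by making the *other* player indifferent.
Agent 2 indifferent between Left and Right: p·1 + (1−p)·(-4) = p·(-2) + (1−p)·(-1) ⟹ (-4) + 5p = (-1) + (-1)p ⟹ p = 1/2.
Agent 1 indifferent between Up and Down: q·(-3) + (1−q)·3 = q·1 + (1−q)·2 ⟹ 3 + (-6)q = 2 + (-1)q ⟹ q = 1/5.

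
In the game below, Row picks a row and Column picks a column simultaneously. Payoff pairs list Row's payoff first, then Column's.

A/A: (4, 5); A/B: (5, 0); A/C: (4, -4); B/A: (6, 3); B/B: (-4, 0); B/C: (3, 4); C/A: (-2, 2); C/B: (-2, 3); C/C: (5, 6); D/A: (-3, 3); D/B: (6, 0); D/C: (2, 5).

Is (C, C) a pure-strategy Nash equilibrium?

Yes

Holding Column at C: Row gets 5 from C, versus 4 from A, 3 from B, 2 from D. No profitable deviation for Row.
Holding Row at C: Column gets 6 from C, versus 2 from A, 3 from B. No profitable deviation for Column either.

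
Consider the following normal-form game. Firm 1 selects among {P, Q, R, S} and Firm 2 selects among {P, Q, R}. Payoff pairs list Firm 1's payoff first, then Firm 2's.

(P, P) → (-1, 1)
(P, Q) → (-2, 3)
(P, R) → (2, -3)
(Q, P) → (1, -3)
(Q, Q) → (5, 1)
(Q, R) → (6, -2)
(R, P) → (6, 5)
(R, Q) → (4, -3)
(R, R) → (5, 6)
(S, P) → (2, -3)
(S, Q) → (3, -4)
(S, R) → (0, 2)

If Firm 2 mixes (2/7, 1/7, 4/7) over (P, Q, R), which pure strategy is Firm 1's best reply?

Firm 1's best reply maximizes expected payoff against the mix.
P: (2/7)·(-1) + (1/7)·(-2) + (4/7)·2 = 4/7
Q: (2/7)·1 + (1/7)·5 + (4/7)·6 = 31/7
R: (2/7)·6 + (1/7)·4 + (4/7)·5 = 36/7
S: (2/7)·2 + (1/7)·3 + (4/7)·0 = 1
Highest expected payoff is 36/7, from R.

R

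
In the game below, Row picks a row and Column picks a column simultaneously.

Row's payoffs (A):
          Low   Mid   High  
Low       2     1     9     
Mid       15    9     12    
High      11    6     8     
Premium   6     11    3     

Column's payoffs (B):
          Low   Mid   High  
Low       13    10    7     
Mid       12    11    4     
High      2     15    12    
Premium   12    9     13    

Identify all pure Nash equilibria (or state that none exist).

(Mid, Low)

Check mutual best responses: a cell is a NE iff neither player can gain by unilaterally deviating.
Row's best responses — vs Low: Mid (payoff 15); vs Mid: Premium (payoff 11); vs High: Mid (payoff 12).
Column's best responses — vs Low: Low (payoff 13); vs Mid: Low (payoff 12); vs High: Mid (payoff 15); vs Premium: High (payoff 13).
The only mutual best response is (Mid, Low); neither player gains by switching there.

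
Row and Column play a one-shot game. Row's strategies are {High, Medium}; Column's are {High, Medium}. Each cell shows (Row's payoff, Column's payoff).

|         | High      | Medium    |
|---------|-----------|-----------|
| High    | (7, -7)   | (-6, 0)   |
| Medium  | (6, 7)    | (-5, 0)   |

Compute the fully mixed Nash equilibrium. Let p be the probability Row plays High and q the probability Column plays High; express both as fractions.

Each player's mixing probability is pinned down by making the *other* player indifferent.
Column indifferent between High and Medium: p·(-7) + (1−p)·7 = p·0 + (1−p)·0 ⟹ 7 + (-14)p = 0 + 0p ⟹ p = 1/2.
Row indifferent between High and Medium: q·7 + (1−q)·(-6) = q·6 + (1−q)·(-5) ⟹ (-6) + 13q = (-5) + 11q ⟹ q = 1/2.

p = 1/2, q = 1/2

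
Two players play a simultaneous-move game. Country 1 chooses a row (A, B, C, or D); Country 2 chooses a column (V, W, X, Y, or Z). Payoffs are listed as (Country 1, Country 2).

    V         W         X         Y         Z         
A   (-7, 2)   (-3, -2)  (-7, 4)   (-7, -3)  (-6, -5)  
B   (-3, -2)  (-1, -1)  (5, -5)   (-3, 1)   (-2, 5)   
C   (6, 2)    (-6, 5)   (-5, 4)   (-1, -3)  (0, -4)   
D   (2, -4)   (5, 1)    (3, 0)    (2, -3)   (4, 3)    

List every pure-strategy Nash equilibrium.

Check mutual best responses: a cell is a NE iff neither player can gain by unilaterally deviating.
Country 1's best responses — vs V: C (payoff 6); vs W: D (payoff 5); vs X: B (payoff 5); vs Y: D (payoff 2); vs Z: D (payoff 4).
Country 2's best responses — vs A: X (payoff 4); vs B: Z (payoff 5); vs C: W (payoff 5); vs D: Z (payoff 3).
The only mutual best response is (D, Z); neither player gains by switching there.

(D, Z)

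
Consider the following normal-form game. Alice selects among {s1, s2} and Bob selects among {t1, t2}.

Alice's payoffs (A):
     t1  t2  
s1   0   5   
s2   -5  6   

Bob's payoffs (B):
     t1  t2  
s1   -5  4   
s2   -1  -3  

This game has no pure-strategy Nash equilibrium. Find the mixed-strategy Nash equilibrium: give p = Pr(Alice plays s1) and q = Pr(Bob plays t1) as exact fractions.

p = 2/11, q = 1/6

In a mixed NE each player is indifferent between their pure strategies, so the opponent's mix sets the indifference.
Bob indifferent between t1 and t2: p·(-5) + (1−p)·(-1) = p·4 + (1−p)·(-3) ⟹ (-1) + (-4)p = (-3) + 7p ⟹ p = 2/11.
Alice indifferent between s1 and s2: q·0 + (1−q)·5 = q·(-5) + (1−q)·6 ⟹ 5 + (-5)q = 6 + (-11)q ⟹ q = 1/6.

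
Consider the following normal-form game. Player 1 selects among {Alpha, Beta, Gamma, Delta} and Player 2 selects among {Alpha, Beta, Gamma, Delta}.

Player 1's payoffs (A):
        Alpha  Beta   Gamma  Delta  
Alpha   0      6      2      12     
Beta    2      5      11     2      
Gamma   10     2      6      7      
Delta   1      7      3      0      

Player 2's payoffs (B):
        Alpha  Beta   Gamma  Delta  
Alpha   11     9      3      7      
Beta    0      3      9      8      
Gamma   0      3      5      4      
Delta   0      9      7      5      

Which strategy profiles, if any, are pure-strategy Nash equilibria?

(Beta, Gamma) and (Delta, Beta)

A profile is a Nash equilibrium when each player is best-responding to the other.
Player 1's best responses — vs Alpha: Gamma (payoff 10); vs Beta: Delta (payoff 7); vs Gamma: Beta (payoff 11); vs Delta: Alpha (payoff 12).
Player 2's best responses — vs Alpha: Alpha (payoff 11); vs Beta: Gamma (payoff 9); vs Gamma: Gamma (payoff 5); vs Delta: Beta (payoff 9).
Mutual best responses occur at (Beta, Gamma) and (Delta, Beta); at each, neither player gains by switching.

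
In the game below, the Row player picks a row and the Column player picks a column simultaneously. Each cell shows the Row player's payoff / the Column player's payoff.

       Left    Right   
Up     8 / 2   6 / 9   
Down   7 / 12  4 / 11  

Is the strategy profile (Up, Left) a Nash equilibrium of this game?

No

Holding the Column player at Left: the Row player gets 8 from Up, versus 7 from Down. No profitable deviation for the Row player.
Holding the Row player at Up: the Column player gets 2 from Left but could get 9 by switching to Right. The Column player has a profitable deviation.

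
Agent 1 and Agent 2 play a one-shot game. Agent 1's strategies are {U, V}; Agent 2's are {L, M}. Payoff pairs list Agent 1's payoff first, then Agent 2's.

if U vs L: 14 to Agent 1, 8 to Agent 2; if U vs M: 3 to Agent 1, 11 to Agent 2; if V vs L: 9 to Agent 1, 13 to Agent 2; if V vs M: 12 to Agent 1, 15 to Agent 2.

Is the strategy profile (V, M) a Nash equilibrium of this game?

Holding Agent 2 at M: Agent 1 gets 12 from V, versus 3 from U. No profitable deviation for Agent 1.
Holding Agent 1 at V: Agent 2 gets 15 from M, versus 13 from L. No profitable deviation for Agent 2 either.

Yes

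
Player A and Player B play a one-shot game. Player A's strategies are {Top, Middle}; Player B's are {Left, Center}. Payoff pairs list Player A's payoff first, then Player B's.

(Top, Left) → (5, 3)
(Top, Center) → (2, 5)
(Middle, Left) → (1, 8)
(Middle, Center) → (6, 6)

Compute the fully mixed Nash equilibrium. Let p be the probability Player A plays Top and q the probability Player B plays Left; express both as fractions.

Each player's mixing probability is pinned down by making the *other* player indifferent.
Player B indifferent between Left and Center: p·3 + (1−p)·8 = p·5 + (1−p)·6 ⟹ 8 + (-5)p = 6 + (-1)p ⟹ p = 1/2.
Player A indifferent between Top and Middle: q·5 + (1−q)·2 = q·1 + (1−q)·6 ⟹ 2 + 3q = 6 + (-5)q ⟹ q = 1/2.

p = 1/2, q = 1/2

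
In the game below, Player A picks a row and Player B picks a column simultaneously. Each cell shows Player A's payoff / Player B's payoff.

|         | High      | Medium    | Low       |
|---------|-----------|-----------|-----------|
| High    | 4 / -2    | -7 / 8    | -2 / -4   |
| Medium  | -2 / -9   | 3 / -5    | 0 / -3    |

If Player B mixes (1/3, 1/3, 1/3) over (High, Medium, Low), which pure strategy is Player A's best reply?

Medium

Player A's best reply maximizes expected payoff against the mix.
High: (1/3)·4 + (1/3)·(-7) + (1/3)·(-2) = -5/3
Medium: (1/3)·(-2) + (1/3)·3 + (1/3)·0 = 1/3
Highest expected payoff is 1/3, from Medium.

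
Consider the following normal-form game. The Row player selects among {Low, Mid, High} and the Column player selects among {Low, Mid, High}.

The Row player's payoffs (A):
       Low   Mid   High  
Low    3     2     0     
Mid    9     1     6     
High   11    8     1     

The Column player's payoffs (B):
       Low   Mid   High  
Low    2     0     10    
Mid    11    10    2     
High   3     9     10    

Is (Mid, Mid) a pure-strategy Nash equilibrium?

Holding the Column player at Mid: the Row player gets 1 from Mid but could get 8 by switching to High. The Row player has a profitable deviation.

No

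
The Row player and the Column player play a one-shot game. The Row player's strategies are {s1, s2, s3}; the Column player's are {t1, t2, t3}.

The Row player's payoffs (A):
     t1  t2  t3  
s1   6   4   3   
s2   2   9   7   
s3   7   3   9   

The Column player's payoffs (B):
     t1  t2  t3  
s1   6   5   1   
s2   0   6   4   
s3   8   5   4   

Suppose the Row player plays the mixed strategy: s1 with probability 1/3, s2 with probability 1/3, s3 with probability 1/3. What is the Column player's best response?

The Column player's best reply maximizes expected payoff against the mix.
t1: (1/3)·6 + (1/3)·0 + (1/3)·8 = 14/3
t2: (1/3)·5 + (1/3)·6 + (1/3)·5 = 16/3
t3: (1/3)·1 + (1/3)·4 + (1/3)·4 = 3
Highest expected payoff is 16/3, from t2.

t2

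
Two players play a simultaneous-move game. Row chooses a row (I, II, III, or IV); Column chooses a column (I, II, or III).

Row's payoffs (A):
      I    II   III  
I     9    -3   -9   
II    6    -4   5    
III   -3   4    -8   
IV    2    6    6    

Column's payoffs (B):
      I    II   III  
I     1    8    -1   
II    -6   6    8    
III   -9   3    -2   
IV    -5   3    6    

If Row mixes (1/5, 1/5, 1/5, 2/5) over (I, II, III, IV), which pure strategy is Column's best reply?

II

Compute Column's expected payoff from each pure strategy against the given mix.
I: (1/5)·1 + (1/5)·(-6) + (1/5)·(-9) + (2/5)·(-5) = -24/5
II: (1/5)·8 + (1/5)·6 + (1/5)·3 + (2/5)·3 = 23/5
III: (1/5)·(-1) + (1/5)·8 + (1/5)·(-2) + (2/5)·6 = 17/5
Highest expected payoff is 23/5, from II.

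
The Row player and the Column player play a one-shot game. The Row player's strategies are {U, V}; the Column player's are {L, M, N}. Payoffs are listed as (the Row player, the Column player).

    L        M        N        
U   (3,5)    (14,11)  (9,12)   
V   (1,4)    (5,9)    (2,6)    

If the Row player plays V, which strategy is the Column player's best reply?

With the Row player fixed at V, the Column player's payoffs are: L → 4, M → 9, N → 6.
The maximum is 9, achieved by M.

M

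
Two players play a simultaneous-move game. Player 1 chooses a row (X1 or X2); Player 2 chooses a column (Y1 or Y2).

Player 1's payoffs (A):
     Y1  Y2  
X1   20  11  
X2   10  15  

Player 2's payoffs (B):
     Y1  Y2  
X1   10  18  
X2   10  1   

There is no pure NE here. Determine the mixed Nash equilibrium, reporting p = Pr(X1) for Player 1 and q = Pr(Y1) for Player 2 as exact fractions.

In a mixed NE each player is indifferent between their pure strategies, so the opponent's mix sets the indifference.
Player 2 indifferent between Y1 and Y2: p·10 + (1−p)·10 = p·18 + (1−p)·1 ⟹ 10 + 0p = 1 + 17p ⟹ p = 9/17.
Player 1 indifferent between X1 and X2: q·20 + (1−q)·11 = q·10 + (1−q)·15 ⟹ 11 + 9q = 15 + (-5)q ⟹ q = 2/7.

p = 9/17, q = 2/7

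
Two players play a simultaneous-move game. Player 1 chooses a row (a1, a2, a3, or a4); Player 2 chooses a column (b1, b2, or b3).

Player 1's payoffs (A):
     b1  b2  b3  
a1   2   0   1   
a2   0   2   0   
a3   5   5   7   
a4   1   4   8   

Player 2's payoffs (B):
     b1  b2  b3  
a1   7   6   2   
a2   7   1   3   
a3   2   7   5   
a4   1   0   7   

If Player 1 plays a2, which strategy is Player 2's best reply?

With Player 1 fixed at a2, Player 2's payoffs are: b1 → 7, b2 → 1, b3 → 3.
The maximum is 7, achieved by b1.

b1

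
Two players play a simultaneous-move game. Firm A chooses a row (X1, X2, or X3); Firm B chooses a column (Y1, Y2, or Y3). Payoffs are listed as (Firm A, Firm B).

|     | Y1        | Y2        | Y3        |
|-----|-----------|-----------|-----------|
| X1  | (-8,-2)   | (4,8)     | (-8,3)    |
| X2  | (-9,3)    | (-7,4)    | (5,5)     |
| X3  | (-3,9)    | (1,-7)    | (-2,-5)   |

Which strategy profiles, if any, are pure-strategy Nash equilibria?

(X1, Y2), (X2, Y3), and (X3, Y1)

Find each player's best response to every opponent strategy; NE are the intersections.
Firm A's best responses — vs Y1: X3 (payoff -3); vs Y2: X1 (payoff 4); vs Y3: X2 (payoff 5).
Firm B's best responses — vs X1: Y2 (payoff 8); vs X2: Y3 (payoff 5); vs X3: Y1 (payoff 9).
Mutual best responses occur at (X1, Y2), (X2, Y3), and (X3, Y1); at each, neither player gains by switching.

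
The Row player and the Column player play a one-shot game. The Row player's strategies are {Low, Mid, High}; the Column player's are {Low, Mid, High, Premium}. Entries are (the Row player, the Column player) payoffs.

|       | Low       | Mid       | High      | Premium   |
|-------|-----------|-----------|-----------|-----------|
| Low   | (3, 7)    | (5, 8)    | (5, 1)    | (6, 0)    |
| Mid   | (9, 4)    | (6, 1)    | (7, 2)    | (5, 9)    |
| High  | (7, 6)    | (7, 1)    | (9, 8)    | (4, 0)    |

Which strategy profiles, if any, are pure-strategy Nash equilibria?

(High, High)

A profile is a Nash equilibrium when each player is best-responding to the other.
The Row player's best responses — vs Low: Mid (payoff 9); vs Mid: High (payoff 7); vs High: High (payoff 9); vs Premium: Low (payoff 6).
The Column player's best responses — vs Low: Mid (payoff 8); vs Mid: Premium (payoff 9); vs High: High (payoff 8).
The only mutual best response is (High, High); neither player gains by switching there.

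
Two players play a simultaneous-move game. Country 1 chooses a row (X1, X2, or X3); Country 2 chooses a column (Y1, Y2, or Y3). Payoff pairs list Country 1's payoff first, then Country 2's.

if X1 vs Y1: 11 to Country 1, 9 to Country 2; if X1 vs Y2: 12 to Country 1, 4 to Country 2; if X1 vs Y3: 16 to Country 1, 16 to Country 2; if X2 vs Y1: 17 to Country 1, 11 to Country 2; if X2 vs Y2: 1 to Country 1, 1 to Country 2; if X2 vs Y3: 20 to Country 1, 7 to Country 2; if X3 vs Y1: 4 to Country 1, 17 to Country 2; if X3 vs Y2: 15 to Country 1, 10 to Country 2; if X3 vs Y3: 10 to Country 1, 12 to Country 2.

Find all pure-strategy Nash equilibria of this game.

Check mutual best responses: a cell is a NE iff neither player can gain by unilaterally deviating.
Country 1's best responses — vs Y1: X2 (payoff 17); vs Y2: X3 (payoff 15); vs Y3: X2 (payoff 20).
Country 2's best responses — vs X1: Y3 (payoff 16); vs X2: Y1 (payoff 11); vs X3: Y1 (payoff 17).
The only mutual best response is (X2, Y1); neither player gains by switching there.

(X2, Y1)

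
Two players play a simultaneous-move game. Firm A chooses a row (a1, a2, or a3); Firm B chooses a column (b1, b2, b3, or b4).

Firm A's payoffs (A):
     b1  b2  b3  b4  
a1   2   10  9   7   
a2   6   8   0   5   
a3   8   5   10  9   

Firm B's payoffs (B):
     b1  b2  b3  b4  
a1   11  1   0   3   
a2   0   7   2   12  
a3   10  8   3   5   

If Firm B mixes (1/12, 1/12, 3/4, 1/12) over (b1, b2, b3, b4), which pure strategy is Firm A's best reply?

a3

Firm A's best reply maximizes expected payoff against the mix.
a1: (1/12)·2 + (1/12)·10 + (3/4)·9 + (1/12)·7 = 25/3
a2: (1/12)·6 + (1/12)·8 + (3/4)·0 + (1/12)·5 = 19/12
a3: (1/12)·8 + (1/12)·5 + (3/4)·10 + (1/12)·9 = 28/3
Highest expected payoff is 28/3, from a3.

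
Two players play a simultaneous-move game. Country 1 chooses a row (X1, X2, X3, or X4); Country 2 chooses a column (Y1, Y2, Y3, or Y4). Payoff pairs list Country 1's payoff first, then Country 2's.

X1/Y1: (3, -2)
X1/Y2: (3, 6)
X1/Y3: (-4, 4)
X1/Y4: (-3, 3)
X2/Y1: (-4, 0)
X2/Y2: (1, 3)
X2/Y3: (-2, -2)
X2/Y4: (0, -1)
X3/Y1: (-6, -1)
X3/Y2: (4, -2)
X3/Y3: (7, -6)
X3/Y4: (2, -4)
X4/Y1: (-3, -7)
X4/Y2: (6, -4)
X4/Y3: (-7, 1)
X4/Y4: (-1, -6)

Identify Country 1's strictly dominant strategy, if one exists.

None

Check whether one of Country 1's strategies beats all alternatives regardless of what the opponent does.
X1 is not dominant: against Y2, X3 gives 4 > 3.
X2 is not dominant: against Y1, X1 gives 3 > -4.
X3 is not dominant: against Y1, X1 gives 3 > -6.
X4 is not dominant: against Y1, X1 gives 3 > -3.
No single strategy is best against every opponent action.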